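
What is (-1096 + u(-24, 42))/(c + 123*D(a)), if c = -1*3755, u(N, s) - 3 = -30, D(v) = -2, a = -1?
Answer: 1123/4001 ≈ 0.28068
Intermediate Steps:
u(N, s) = -27 (u(N, s) = 3 - 30 = -27)
c = -3755
(-1096 + u(-24, 42))/(c + 123*D(a)) = (-1096 - 27)/(-3755 + 123*(-2)) = -1123/(-3755 - 246) = -1123/(-4001) = -1123*(-1/4001) = 1123/4001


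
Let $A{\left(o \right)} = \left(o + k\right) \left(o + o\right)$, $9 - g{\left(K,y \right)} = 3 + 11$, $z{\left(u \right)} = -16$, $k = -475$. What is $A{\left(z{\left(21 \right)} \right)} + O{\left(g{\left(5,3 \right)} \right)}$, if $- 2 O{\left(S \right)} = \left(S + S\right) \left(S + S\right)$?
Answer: $15662$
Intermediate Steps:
$g{\left(K,y \right)} = -5$ ($g{\left(K,y \right)} = 9 - \left(3 + 11\right) = 9 - 14 = -5$)
$O{\left(S \right)} = - 2 S^{2}$ ($O{\left(S \right)} = - \frac{\left(S + S\right) \left(S + S\right)}{2} = - \frac{2 S 2 S}{2} = - \frac{4 S^{2}}{2} = - 2 S^{2}$)
$A{\left(o \right)} = 2 o \left(-475 + o\right)$ ($A{\left(o \right)} = \left(o - 475\right) \left(o + o\right) = \left(-475 + o\right) 2 o = 2 o \left(-475 + o\right)$)
$A{\left(z{\left(21 \right)} \right)} + O{\left(g{\left(5,3 \right)} \right)} = 2 \left(-16\right) \left(-475 - 16\right) - 2 \left(-5\right)^{2} = 2 \left(-16\right) \left(-491\right) - 50 = 15712 - 50 = 15662$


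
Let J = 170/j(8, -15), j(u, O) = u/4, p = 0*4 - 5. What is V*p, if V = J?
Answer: -425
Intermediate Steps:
p = -5 (p = 0 - 5 = -5)
j(u, O) = u/4 (j(u, O) = u*(1/4) = u/4)
J = 85 (J = 170/(((1/4)*8)) = 170/2 = 170*(1/2) = 85)
V = 85
V*p = 85*(-5) = -425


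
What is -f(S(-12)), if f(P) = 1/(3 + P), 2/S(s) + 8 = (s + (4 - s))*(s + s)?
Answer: -52/155 ≈ -0.33548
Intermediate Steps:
S(s) = 2/(-8 + 8*s) (S(s) = 2/(-8 + (s + (4 - s))*(s + s)) = 2/(-8 + 4*(2*s)) = 2/(-8 + 8*s))
-f(S(-12)) = -1/(3 + 1/(4*(-1 - 12))) = -1/(3 + (1/4)/(-13)) = -1/(3 + (1/4)*(-1/13)) = -1/(3 - 1/52) = -1/155/52 = -1*52/155 = -52/155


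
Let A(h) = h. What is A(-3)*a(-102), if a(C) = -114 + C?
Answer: 648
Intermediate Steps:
A(-3)*a(-102) = -3*(-114 - 102) = -3*(-216) = 648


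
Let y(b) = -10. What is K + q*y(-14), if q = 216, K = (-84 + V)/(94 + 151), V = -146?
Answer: -105886/49 ≈ -2160.9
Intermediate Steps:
K = -46/49 (K = (-84 - 146)/(94 + 151) = -230/245 = -230*1/245 = -46/49 ≈ -0.93878)
K + q*y(-14) = -46/49 + 216*(-10) = -46/49 - 2160 = -105886/49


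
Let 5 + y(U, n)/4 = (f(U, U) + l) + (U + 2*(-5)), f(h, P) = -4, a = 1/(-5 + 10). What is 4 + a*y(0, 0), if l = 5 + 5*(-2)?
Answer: -76/5 ≈ -15.200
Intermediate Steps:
a = 1/5 ≈ 0.20000
l = -5 (l = 5 - 10 = -5)
y(U, n) = -96 + 4*U (y(U, n) = -20 + 4*((-4 - 5) + (U + 2*(-5))) = -20 + 4*(-9 + (U - 10)) = -20 + 4*(-9 + (-10 + U)) = -20 + 4*(-19 + U) = -20 + (-76 + 4*U) = -96 + 4*U)
4 + a*y(0, 0) = 4 + (-96 + 4*0)/5 = 4 + (-96 + 0)/5 = 4 + (1/5)*(-96) = 4 - 96/5 = -76/5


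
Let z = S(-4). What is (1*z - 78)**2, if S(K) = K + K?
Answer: 7396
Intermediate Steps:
S(K) = 2*K
z = -8 (z = 2*(-4) = -8)
(1*z - 78)**2 = (1*(-8) - 78)**2 = (-8 - 78)**2 = (-86)**2 = 7396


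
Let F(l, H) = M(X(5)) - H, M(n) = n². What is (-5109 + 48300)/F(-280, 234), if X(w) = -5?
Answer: -43191/209 ≈ -206.66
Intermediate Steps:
F(l, H) = 25 - H (F(l, H) = (-5)² - H = 25 - H)
(-5109 + 48300)/F(-280, 234) = (-5109 + 48300)/(25 - 1*234) = 43191/(25 - 234) = 43191/(-209) = 43191*(-1/209) = -43191/209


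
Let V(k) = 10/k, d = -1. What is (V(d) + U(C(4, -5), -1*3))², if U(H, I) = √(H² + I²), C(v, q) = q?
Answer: (10 - √34)² ≈ 17.381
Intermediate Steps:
(V(d) + U(C(4, -5), -1*3))² = (10/(-1) + √((-5)² + (-1*3)²))² = (10*(-1) + √(25 + (-3)²))² = (-10 + √(25 + 9))² = (-10 + √34)²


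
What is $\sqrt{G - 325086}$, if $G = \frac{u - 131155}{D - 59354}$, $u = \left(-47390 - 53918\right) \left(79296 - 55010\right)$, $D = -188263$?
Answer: $\frac{i \sqrt{238557038857683}}{27513} \approx 561.38 i$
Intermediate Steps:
$u = -2460366088$ ($u = \left(-101308\right) 24286 = -2460366088$)
$G = \frac{2460497243}{247617}$ ($G = \frac{-2460366088 - 131155}{-188263 - 59354} = - \frac{2460497243}{-247617} = \left(-2460497243\right) \left(- \frac{1}{247617}\right) = \frac{2460497243}{247617} \approx 9936.7$)
$\sqrt{G - 325086} = \sqrt{\frac{2460497243}{247617} - 325086} = \sqrt{- \frac{78036322819}{247617}} = \frac{i \sqrt{238557038857683}}{27513}$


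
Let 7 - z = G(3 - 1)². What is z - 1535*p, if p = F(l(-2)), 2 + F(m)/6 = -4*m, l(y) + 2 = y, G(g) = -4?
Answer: -128949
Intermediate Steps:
l(y) = -2 + y
F(m) = -12 - 24*m (F(m) = -12 + 6*(-4*m) = -12 - 24*m)
z = -9 (z = 7 - 1*(-4)² = 7 - 1*16 = 7 - 16 = -9)
p = 84 (p = -12 - 24*(-2 - 2) = -12 - 24*(-4) = -12 + 96 = 84)
z - 1535*p = -9 - 1535*84 = -9 - 128940 = -128949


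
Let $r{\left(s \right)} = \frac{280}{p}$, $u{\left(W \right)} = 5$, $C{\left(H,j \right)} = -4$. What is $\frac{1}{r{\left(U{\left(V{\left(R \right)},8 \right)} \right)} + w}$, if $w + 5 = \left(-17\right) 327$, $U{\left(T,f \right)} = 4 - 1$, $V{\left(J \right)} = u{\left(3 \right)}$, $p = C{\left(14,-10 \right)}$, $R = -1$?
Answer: $- \frac{1}{5634} \approx -0.00017749$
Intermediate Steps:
$p = -4$
$V{\left(J \right)} = 5$
$U{\left(T,f \right)} = 3$
$r{\left(s \right)} = -70$ ($r{\left(s \right)} = \frac{280}{-4} = 280 \left(- \frac{1}{4}\right) = -70$)
$w = -5564$ ($w = -5 - 5559 = -5564$)
$\frac{1}{r{\left(U{\left(V{\left(R \right)},8 \right)} \right)} + w} = \frac{1}{-70 - 5564} = \frac{1}{-5634} = - \frac{1}{5634}$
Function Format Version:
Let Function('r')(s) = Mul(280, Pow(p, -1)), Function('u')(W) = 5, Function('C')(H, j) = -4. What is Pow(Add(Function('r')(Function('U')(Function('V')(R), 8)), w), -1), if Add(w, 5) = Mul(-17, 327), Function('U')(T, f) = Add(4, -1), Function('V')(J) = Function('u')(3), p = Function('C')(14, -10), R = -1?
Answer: Rational(-1, 5634) ≈ -0.00017749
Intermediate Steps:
p = -4
Function('V')(J) = 5
Function('U')(T, f) = 3
Function('r')(s) = -70 (Function('r')(s) = Mul(280, Pow(-4, -1)) = Mul(280, Rational(-1, 4)) = -70)
w = -5564 (w = Add(-5, Mul(-17, 327)) = Add(-5, -5559) = -5564)
Pow(Add(Function('r')(Function('U')(Function('V')(R), 8)), w), -1) = Pow(Add(-70, -5564), -1) = Pow(-5634, -1) = Rational(-1, 5634)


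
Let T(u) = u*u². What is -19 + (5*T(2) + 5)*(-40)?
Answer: -1819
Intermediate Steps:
T(u) = u³
-19 + (5*T(2) + 5)*(-40) = -19 + (5*2³ + 5)*(-40) = -19 + (5*8 + 5)*(-40) = -19 + (40 + 5)*(-40) = -19 + 45*(-40) = -19 - 1800 = -1819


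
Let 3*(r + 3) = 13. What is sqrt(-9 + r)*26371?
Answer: 26371*I*sqrt(69)/3 ≈ 73018.0*I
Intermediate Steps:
r = 4/3 (r = -3 + (1/3)*13 = -3 + 13/3 = 4/3 ≈ 1.3333)
sqrt(-9 + r)*26371 = sqrt(-9 + 4/3)*26371 = sqrt(-23/3)*26371 = (I*sqrt(69)/3)*26371 = 26371*I*sqrt(69)/3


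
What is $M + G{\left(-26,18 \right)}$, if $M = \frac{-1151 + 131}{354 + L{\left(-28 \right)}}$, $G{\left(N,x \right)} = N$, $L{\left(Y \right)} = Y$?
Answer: $- \frac{4748}{163} \approx -29.129$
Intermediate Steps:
$M = - \frac{510}{163}$ ($M = \frac{-1151 + 131}{354 - 28} = - \frac{1020}{326} = \left(-1020\right) \frac{1}{326} = - \frac{510}{163} \approx -3.1288$)
$M + G{\left(-26,18 \right)} = - \frac{510}{163} - 26 = - \frac{4748}{163}$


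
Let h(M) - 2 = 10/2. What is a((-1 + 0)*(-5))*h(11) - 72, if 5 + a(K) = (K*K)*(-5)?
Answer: -982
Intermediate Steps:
a(K) = -5 - 5*K**2 (a(K) = -5 + (K*K)*(-5) = -5 + K**2*(-5) = -5 - 5*K**2)
h(M) = 7 (h(M) = 2 + 10/2 = 2 + 10*(1/2) = 2 + 5 = 7)
a((-1 + 0)*(-5))*h(11) - 72 = (-5 - 5*25*(-1 + 0)**2)*7 - 72 = (-5 - 5*(-1*(-5))**2)*7 - 72 = (-5 - 5*5**2)*7 - 72 = (-5 - 5*25)*7 - 72 = (-5 - 125)*7 - 72 = -130*7 - 72 = -910 - 72 = -982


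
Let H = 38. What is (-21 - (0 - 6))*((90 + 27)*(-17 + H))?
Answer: -36855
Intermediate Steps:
(-21 - (0 - 6))*((90 + 27)*(-17 + H)) = (-21 - (0 - 6))*((90 + 27)*(-17 + 38)) = (-21 - 1*(-6))*(117*21) = (-21 + 6)*2457 = -15*2457 = -36855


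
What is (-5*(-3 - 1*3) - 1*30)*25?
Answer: 0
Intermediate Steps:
(-5*(-3 - 1*3) - 1*30)*25 = (-5*(-3 - 3) - 30)*25 = (-5*(-6) - 30)*25 = (30 - 30)*25 = 0*25 = 0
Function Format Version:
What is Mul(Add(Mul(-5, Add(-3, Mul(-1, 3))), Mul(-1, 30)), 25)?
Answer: 0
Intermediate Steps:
Mul(Add(Mul(-5, Add(-3, Mul(-1, 3))), Mul(-1, 30)), 25) = Mul(Add(Mul(-5, Add(-3, -3)), -30), 25) = Mul(Add(Mul(-5, -6), -30), 25) = Mul(Add(30, -30), 25) = Mul(0, 25) = 0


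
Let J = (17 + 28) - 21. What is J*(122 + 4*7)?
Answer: 3600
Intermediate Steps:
J = 24 (J = 45 - 21 = 24)
J*(122 + 4*7) = 24*(122 + 4*7) = 24*(122 + 28) = 24*150 = 3600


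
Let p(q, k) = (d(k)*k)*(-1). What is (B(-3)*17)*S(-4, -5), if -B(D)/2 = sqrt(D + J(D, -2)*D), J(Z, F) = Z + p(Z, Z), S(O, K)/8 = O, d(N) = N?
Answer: 1088*sqrt(33) ≈ 6250.1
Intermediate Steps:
p(q, k) = -k**2 (p(q, k) = (k*k)*(-1) = k**2*(-1) = -k**2)
S(O, K) = 8*O
J(Z, F) = Z - Z**2
B(D) = -2*sqrt(D + D**2*(1 - D)) (B(D) = -2*sqrt(D + (D*(1 - D))*D) = -2*sqrt(D + D**2*(1 - D)))
(B(-3)*17)*S(-4, -5) = (-2*sqrt(33)*17)*(8*(-4)) = (-2*sqrt(33)*17)*(-32) = -34*sqrt(33)*(-32) = 1088*sqrt(33)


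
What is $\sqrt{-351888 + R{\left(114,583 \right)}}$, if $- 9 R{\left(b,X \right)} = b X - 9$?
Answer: $\frac{i \sqrt{3233445}}{3} \approx 599.39 i$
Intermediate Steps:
$R{\left(b,X \right)} = 1 - \frac{X b}{9}$ ($R{\left(b,X \right)} = - \frac{b X - 9}{9} = - \frac{X b - 9}{9} = - \frac{-9 + X b}{9} = 1 - \frac{X b}{9}$)
$\sqrt{-351888 + R{\left(114,583 \right)}} = \sqrt{-351888 + \left(1 - \frac{583}{9} \cdot 114\right)} = \sqrt{-351888 + \left(1 - \frac{22154}{3}\right)} = \sqrt{-351888 - \frac{22151}{3}} = \sqrt{- \frac{1077815}{3}} = \frac{i \sqrt{3233445}}{3}$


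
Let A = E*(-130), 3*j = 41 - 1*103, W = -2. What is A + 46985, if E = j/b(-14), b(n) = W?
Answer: 136925/3 ≈ 45642.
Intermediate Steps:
b(n) = -2
j = -62/3 (j = (41 - 1*103)/3 = (41 - 103)/3 = (⅓)*(-62) = -62/3 ≈ -20.667)
E = 31/3 (E = -62/3/(-2) = -62/3*(-½) = 31/3 ≈ 10.333)
A = -4030/3 (A = (31/3)*(-130) = -4030/3 ≈ -1343.3)
A + 46985 = -4030/3 + 46985 = 136925/3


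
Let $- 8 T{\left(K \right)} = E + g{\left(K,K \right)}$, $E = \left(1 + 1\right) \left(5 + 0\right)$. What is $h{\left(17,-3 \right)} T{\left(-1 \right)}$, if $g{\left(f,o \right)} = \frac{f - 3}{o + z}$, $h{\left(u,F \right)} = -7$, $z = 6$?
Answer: $\frac{161}{20} \approx 8.05$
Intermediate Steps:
$g{\left(f,o \right)} = \frac{-3 + f}{6 + o}$ ($g{\left(f,o \right)} = \frac{f - 3}{o + 6} = \frac{-3 + f}{6 + o}$)
$E = 10$ ($E = 2 \cdot 5 = 10$)
$T{\left(K \right)} = - \frac{5}{4} - \frac{-3 + K}{8 \left(6 + K\right)}$ ($T{\left(K \right)} = - \frac{10 + \frac{-3 + K}{6 + K}}{8} = - \frac{5}{4} - \frac{-3 + K}{8 \left(6 + K\right)}$)
$h{\left(17,-3 \right)} T{\left(-1 \right)} = - 7 \frac{-57 - -11}{8 \left(6 - 1\right)} = - 7 \frac{-57 + 11}{8 \cdot 5} = - 7 \cdot \frac{1}{8} \cdot \frac{1}{5} \left(-46\right) = \left(-7\right) \left(- \frac{23}{20}\right) = \frac{161}{20}$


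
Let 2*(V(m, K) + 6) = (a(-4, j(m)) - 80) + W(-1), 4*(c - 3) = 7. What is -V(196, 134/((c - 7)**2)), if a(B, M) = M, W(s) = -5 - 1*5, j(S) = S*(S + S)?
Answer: -38365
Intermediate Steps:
c = 19/4 (c = 3 + (1/4)*7 = 3 + 7/4 = 19/4 ≈ 4.7500)
j(S) = 2*S**2 (j(S) = S*(2*S) = 2*S**2)
W(s) = -10 (W(s) = -5 - 5 = -10)
V(m, K) = -51 + m**2 (V(m, K) = -6 + ((2*m**2 - 80) - 10)/2 = -6 + ((-80 + 2*m**2) - 10)/2 = -6 + (-90 + 2*m**2)/2 = -6 + (-45 + m**2) = -51 + m**2)
-V(196, 134/((c - 7)**2)) = -(-51 + 196**2) = -(-51 + 38416) = -1*38365 = -38365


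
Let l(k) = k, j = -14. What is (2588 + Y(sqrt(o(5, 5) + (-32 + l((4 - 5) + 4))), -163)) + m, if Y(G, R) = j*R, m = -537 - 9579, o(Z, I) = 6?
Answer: -5246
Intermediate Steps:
m = -10116
Y(G, R) = -14*R
(2588 + Y(sqrt(o(5, 5) + (-32 + l((4 - 5) + 4))), -163)) + m = (2588 - 14*(-163)) - 10116 = (2588 + 2282) - 10116 = 4870 - 10116 = -5246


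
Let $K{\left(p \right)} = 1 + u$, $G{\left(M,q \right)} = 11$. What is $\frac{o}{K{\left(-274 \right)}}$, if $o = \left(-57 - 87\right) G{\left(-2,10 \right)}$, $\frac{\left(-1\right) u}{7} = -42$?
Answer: $- \frac{1584}{295} \approx -5.3695$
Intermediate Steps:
$u = 294$ ($u = \left(-7\right) \left(-42\right) = 294$)
$K{\left(p \right)} = 295$ ($K{\left(p \right)} = 1 + 294 = 295$)
$o = -1584$ ($o = \left(-57 - 87\right) 11 = \left(-144\right) 11 = -1584$)
$\frac{o}{K{\left(-274 \right)}} = - \frac{1584}{295}$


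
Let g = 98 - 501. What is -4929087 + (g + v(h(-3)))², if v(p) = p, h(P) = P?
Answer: -4764251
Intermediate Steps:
g = -403
-4929087 + (g + v(h(-3)))² = -4929087 + (-403 - 3)² = -4929087 + (-406)² = -4929087 + 164836 = -4764251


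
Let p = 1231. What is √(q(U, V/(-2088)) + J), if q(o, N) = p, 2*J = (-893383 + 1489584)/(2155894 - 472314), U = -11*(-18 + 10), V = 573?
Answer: √3489699505828190/1683580 ≈ 35.088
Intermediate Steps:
U = 88 (U = -11*(-8) = 88)
J = 596201/3367160 (J = ((-893383 + 1489584)/(2155894 - 472314))/2 = (596201/1683580)/2 = (596201*(1/1683580))/2 = (½)*(596201/1683580) = 596201/3367160 ≈ 0.17706)
q(o, N) = 1231
√(q(U, V/(-2088)) + J) = √(1231 + 596201/3367160) = √(4145570161/3367160) = √3489699505828190/1683580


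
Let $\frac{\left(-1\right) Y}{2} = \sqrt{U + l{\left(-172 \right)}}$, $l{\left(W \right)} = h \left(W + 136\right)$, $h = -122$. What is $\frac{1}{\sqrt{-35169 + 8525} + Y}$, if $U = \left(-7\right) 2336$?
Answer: $\frac{i}{2 \left(- \sqrt{6661} + 2 \sqrt{2990}\right)} \approx 0.01802 i$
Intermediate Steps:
$l{\left(W \right)} = -16592 - 122 W$ ($l{\left(W \right)} = - 122 \left(W + 136\right) = - 122 \left(136 + W\right) = -16592 - 122 W$)
$U = -16352$
$Y = - 4 i \sqrt{2990}$ ($Y = - 2 \sqrt{-16352 - -4392} = - 2 \sqrt{-16352 + \left(-16592 + 20984\right)} = - 2 \sqrt{-16352 + 4392} = - 2 \sqrt{-11960} = - 2 \cdot 2 i \sqrt{2990} = - 4 i \sqrt{2990} \approx - 218.72 i$)
$\frac{1}{\sqrt{-35169 + 8525} + Y} = \frac{1}{\sqrt{-35169 + 8525} - 4 i \sqrt{2990}} = \frac{1}{\sqrt{-26644} - 4 i \sqrt{2990}} = \frac{1}{2 i \sqrt{6661} - 4 i \sqrt{2990}} = \frac{1}{- 4 i \sqrt{2990} + 2 i \sqrt{6661}}$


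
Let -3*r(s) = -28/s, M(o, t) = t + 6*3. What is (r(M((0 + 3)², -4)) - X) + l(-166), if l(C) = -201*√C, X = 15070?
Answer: -45208/3 - 201*I*√166 ≈ -15069.0 - 2589.7*I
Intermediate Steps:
M(o, t) = 18 + t (M(o, t) = t + 18 = 18 + t)
r(s) = 28/(3*s) (r(s) = -(-28)/(3*s) = 28/(3*s))
(r(M((0 + 3)², -4)) - X) + l(-166) = (28/(3*(18 - 4)) - 1*15070) - 201*I*√166 = ((28/3)/14 - 15070) - 201*I*√166 = ((28/3)*(1/14) - 15070) - 201*I*√166 = (⅔ - 15070) - 201*I*√166 = -45208/3 - 201*I*√166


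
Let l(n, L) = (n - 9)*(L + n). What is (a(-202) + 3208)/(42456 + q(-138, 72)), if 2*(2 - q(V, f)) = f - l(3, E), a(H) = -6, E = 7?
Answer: 1601/21196 ≈ 0.075533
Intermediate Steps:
l(n, L) = (-9 + n)*(L + n)
q(V, f) = -28 - f/2 (q(V, f) = 2 - (f - (3² - 9*7 - 9*3 + 7*3))/2 = 2 - (f - (9 - 63 - 27 + 21))/2 = 2 - (f - 1*(-60))/2 = 2 - (f + 60)/2 = 2 - (60 + f)/2 = 2 + (-30 - f/2) = -28 - f/2)
(a(-202) + 3208)/(42456 + q(-138, 72)) = (-6 + 3208)/(42456 + (-28 - ½*72)) = 3202/(42456 + (-28 - 36)) = 3202/(42456 - 64) = 3202/42392 = 3202*(1/42392) = 1601/21196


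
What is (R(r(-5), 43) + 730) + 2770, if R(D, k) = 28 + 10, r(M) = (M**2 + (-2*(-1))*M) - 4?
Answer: 3538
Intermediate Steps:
r(M) = -4 + M**2 + 2*M (r(M) = (M**2 + 2*M) - 4 = -4 + M**2 + 2*M)
R(D, k) = 38
(R(r(-5), 43) + 730) + 2770 = (38 + 730) + 2770 = 768 + 2770 = 3538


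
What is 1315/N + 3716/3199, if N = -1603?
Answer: 250009/732571 ≈ 0.34128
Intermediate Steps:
1315/N + 3716/3199 = 1315/(-1603) + 3716/3199 = 1315*(-1/1603) + 3716*(1/3199) = -1315/1603 + 3716/3199 = 250009/732571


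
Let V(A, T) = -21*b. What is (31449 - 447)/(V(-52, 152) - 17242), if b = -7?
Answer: -31002/17095 ≈ -1.8135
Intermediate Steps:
V(A, T) = 147 (V(A, T) = -21*(-7) = 147)
(31449 - 447)/(V(-52, 152) - 17242) = (31449 - 447)/(147 - 17242) = 31002/(-17095) = 31002*(-1/17095) = -31002/17095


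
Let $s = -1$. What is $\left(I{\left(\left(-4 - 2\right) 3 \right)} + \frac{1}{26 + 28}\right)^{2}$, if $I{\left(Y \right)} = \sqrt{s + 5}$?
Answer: $\frac{11881}{2916} \approx 4.0744$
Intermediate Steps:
$I{\left(Y \right)} = 2$ ($I{\left(Y \right)} = \sqrt{-1 + 5} = \sqrt{4} = 2$)
$\left(I{\left(\left(-4 - 2\right) 3 \right)} + \frac{1}{26 + 28}\right)^{2} = \left(2 + \frac{1}{26 + 28}\right)^{2} = \left(2 + \frac{1}{54}\right)^{2} = \left(\frac{109}{54}\right)^{2} = \frac{11881}{2916}$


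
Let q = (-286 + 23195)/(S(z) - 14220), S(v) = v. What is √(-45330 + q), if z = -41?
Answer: I*√9219366270179/14261 ≈ 212.91*I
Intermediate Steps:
q = -22909/14261 (q = (-286 + 23195)/(-41 - 14220) = 22909/(-14261) = 22909*(-1/14261) = -22909/14261 ≈ -1.6064)
√(-45330 + q) = √(-45330 - 22909/14261) = √(-646474039/14261) = I*√9219366270179/14261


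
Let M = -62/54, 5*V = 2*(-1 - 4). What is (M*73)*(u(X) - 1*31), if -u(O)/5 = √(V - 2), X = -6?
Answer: 70153/27 + 22630*I/27 ≈ 2598.3 + 838.15*I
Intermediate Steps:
V = -2 (V = (2*(-1 - 4))/5 = (2*(-5))/5 = (⅕)*(-10) = -2)
u(O) = -10*I (u(O) = -5*√(-2 - 2) = -10*I)
M = -31/27 (M = -62*1/54 = -31/27 ≈ -1.1481)
(M*73)*(u(X) - 1*31) = (-31/27*73)*(-10*I - 1*31) = -2263*(-10*I - 31)/27 = -2263*(-31 - 10*I)/27 = 70153/27 + 22630*I/27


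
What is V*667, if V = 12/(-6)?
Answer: -1334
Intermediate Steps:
V = -2 (V = 12*(-⅙) = -2)
V*667 = -2*667 = -1334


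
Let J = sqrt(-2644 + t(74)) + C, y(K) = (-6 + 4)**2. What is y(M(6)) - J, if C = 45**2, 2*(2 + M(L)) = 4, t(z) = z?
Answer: -2021 - I*sqrt(2570) ≈ -2021.0 - 50.695*I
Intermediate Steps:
M(L) = 0 (M(L) = -2 + (1/2)*4 = -2 + 2 = 0)
C = 2025
y(K) = 4 (y(K) = (-2)**2 = 4)
J = 2025 + I*sqrt(2570) (J = sqrt(-2644 + 74) + 2025 = sqrt(-2570) + 2025 = I*sqrt(2570) + 2025 = 2025 + I*sqrt(2570) ≈ 2025.0 + 50.695*I)
y(M(6)) - J = 4 - (2025 + I*sqrt(2570)) = 4 + (-2025 - I*sqrt(2570)) = -2021 - I*sqrt(2570)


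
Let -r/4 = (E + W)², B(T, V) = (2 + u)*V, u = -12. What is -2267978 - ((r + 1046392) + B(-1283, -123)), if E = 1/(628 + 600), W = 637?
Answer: -638073213431/376996 ≈ -1.6925e+6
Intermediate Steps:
E = 1/1228 ≈ 0.00081433
B(T, V) = -10*V (B(T, V) = (2 - 12)*V = -10*V)
r = -611894724169/376996 (r = -4*(1/1228 + 637)² = -4*(782237/1228)² = -4*611894724169/1507984 = -611894724169/376996 ≈ -1.6231e+6)
-2267978 - ((r + 1046392) + B(-1283, -123)) = -2267978 - ((-611894724169/376996 + 1046392) - 10*(-123)) = -2267978 - (-217409125737/376996 + 1230) = -2267978 - 1*(-216945420657/376996) = -2267978 + 216945420657/376996 = -638073213431/376996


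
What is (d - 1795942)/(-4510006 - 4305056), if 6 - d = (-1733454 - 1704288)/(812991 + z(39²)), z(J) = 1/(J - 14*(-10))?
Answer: 1212593423553605/5951833125909612 ≈ 0.20373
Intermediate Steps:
z(J) = 1/(140 + J) (z(J) = 1/(J + 140) = 1/(140 + J))
d = 6906178887/675189026 (d = 6 - (-1733454 - 1704288)/(812991 + 1/(140 + 39²)) = 6 - (-3437742)/(812991 + 1/(140 + 1521)) = 6 - (-3437742)/(812991 + 1/1661) = 6 - (-3437742)/1350378052/1661 = 6 - (-3437742)*1661/1350378052 = 6 - 1*(-2855044731/675189026) = 6 + 2855044731/675189026 = 6906178887/675189026 ≈ 10.229)
(d - 1795942)/(-4510006 - 4305056) = (6906178887/675189026 - 1795942)/(-4510006 - 4305056) = -1212593423553605/675189026/(-8815062) = -1212593423553605/675189026*(-1/8815062) = 1212593423553605/5951833125909612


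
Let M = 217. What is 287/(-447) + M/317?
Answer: 6020/141699 ≈ 0.042484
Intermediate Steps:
287/(-447) + M/317 = 287/(-447) + 217/317 = 287*(-1/447) + 217*(1/317) = -287/447 + 217/317 = 6020/141699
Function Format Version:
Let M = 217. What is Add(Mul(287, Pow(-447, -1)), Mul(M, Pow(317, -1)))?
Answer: Rational(6020, 141699) ≈ 0.042484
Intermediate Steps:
Add(Mul(287, Pow(-447, -1)), Mul(M, Pow(317, -1))) = Add(Mul(287, Pow(-447, -1)), Mul(217, Pow(317, -1))) = Add(Mul(287, Rational(-1, 447)), Mul(217, Rational(1, 317))) = Add(Rational(-287, 447), Rational(217, 317)) = Rational(6020, 141699)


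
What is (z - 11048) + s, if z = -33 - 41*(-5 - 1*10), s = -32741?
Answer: -43207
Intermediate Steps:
z = 582 (z = -33 - 41*(-5 - 10) = -33 - 41*(-15) = -33 + 615 = 582)
(z - 11048) + s = (582 - 11048) - 32741 = -10466 - 32741 = -43207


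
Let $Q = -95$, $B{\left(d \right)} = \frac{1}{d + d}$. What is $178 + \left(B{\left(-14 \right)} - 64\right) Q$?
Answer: $\frac{175319}{28} \approx 6261.4$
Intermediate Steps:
$B{\left(d \right)} = \frac{1}{2 d}$
$178 + \left(B{\left(-14 \right)} - 64\right) Q = 178 + \left(\frac{1}{2 \left(-14\right)} - 64\right) \left(-95\right) = 178 + \left(\frac{1}{2} \left(- \frac{1}{14}\right) - 64\right) \left(-95\right) = 178 + \left(- \frac{1}{28} - 64\right) \left(-95\right) = 178 - - \frac{170335}{28} = 178 + \frac{170335}{28} = \frac{175319}{28}$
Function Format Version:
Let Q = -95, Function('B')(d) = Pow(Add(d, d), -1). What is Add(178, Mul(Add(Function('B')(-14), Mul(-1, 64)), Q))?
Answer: Rational(175319, 28) ≈ 6261.4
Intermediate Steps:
Function('B')(d) = Mul(Rational(1, 2), Pow(d, -1)) (Function('B')(d) = Pow(Mul(2, d), -1) = Mul(Rational(1, 2), Pow(d, -1)))
Add(178, Mul(Add(Function('B')(-14), Mul(-1, 64)), Q)) = Add(178, Mul(Add(Mul(Rational(1, 2), Pow(-14, -1)), Mul(-1, 64)), -95)) = Add(178, Mul(Add(Mul(Rational(1, 2), Rational(-1, 14)), -64), -95)) = Add(178, Mul(Add(Rational(-1, 28), -64), -95)) = Add(178, Mul(Rational(-1793, 28), -95)) = Add(178, Rational(170335, 28)) = Rational(175319, 28)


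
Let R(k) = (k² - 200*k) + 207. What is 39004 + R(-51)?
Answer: 52012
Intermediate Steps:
R(k) = 207 + k² - 200*k
39004 + R(-51) = 39004 + (207 + (-51)² - 200*(-51)) = 39004 + (207 + 2601 + 10200) = 39004 + 13008 = 52012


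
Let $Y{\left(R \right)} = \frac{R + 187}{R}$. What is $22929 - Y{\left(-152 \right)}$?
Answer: $\frac{3485243}{152} \approx 22929.0$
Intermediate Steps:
$Y{\left(R \right)} = \frac{187 + R}{R}$
$22929 - Y{\left(-152 \right)} = 22929 - \frac{187 - 152}{-152} = 22929 - \left(- \frac{1}{152}\right) 35 = 22929 - - \frac{35}{152} = 22929 + \frac{35}{152} = \frac{3485243}{152}$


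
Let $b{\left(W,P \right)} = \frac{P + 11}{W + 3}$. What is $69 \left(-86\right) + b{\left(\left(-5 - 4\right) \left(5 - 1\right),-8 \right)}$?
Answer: $- \frac{65275}{11} \approx -5934.1$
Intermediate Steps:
$b{\left(W,P \right)} = \frac{11 + P}{3 + W}$
$69 \left(-86\right) + b{\left(\left(-5 - 4\right) \left(5 - 1\right),-8 \right)} = 69 \left(-86\right) + \frac{11 - 8}{3 + \left(-5 - 4\right) \left(5 - 1\right)} = -5934 + \frac{1}{3 - 36} \cdot 3 = -5934 + \frac{1}{-33} \cdot 3 = -5934 - \frac{1}{11} = - \frac{65275}{11}$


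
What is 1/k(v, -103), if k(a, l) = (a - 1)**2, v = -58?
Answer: 1/3481 ≈ 0.00028727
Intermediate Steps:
k(a, l) = (-1 + a)**2
1/k(v, -103) = 1/((-1 - 58)**2) = 1/((-59)**2) = 1/3481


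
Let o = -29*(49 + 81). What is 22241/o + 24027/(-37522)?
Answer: -231277148/35364485 ≈ -6.5398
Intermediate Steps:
o = -3770 (o = -29*130 = -3770)
22241/o + 24027/(-37522) = 22241/(-3770) + 24027/(-37522) = 22241*(-1/3770) + 24027*(-1/37522) = -22241/3770 - 24027/37522 = -231277148/35364485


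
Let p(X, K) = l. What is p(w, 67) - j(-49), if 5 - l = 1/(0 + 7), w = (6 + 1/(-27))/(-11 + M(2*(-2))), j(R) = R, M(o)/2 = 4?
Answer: 377/7 ≈ 53.857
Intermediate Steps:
M(o) = 8 (M(o) = 2*4 = 8)
w = -161/81 (w = (6 + 1/(-27))/(-11 + 8) = (6 - 1/27)/(-3) = (161/27)*(-⅓) = -161/81 ≈ -1.9877)
l = 34/7 (l = 5 - 1/(0 + 7) = 5 - 1/7 = 5 - 1*⅐ = 5 - ⅐ = 34/7 ≈ 4.8571)
p(X, K) = 34/7
p(w, 67) - j(-49) = 34/7 - 1*(-49) = 34/7 + 49 = 377/7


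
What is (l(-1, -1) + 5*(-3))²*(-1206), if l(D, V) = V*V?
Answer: -236376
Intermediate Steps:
l(D, V) = V²
(l(-1, -1) + 5*(-3))²*(-1206) = ((-1)² + 5*(-3))²*(-1206) = (1 - 15)²*(-1206) = (-14)²*(-1206) = 196*(-1206) = -236376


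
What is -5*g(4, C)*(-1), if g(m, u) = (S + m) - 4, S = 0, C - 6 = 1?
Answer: 0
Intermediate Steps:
C = 7 (C = 6 + 1 = 7)
g(m, u) = -4 + m (g(m, u) = (0 + m) - 4 = m - 4 = -4 + m)
-5*g(4, C)*(-1) = -5*(-4 + 4)*(-1) = -5*0*(-1) = 0*(-1) = 0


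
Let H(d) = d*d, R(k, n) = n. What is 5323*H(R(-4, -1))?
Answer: 5323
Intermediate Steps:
H(d) = d²
5323*H(R(-4, -1)) = 5323*(-1)² = 5323*1 = 5323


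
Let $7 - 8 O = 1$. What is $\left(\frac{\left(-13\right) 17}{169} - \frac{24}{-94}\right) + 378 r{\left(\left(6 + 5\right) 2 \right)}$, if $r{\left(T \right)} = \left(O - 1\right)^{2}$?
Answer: $\frac{110335}{4888} \approx 22.573$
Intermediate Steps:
$O = \frac{3}{4}$ ($O = \frac{7}{8} - \frac{1}{8} = \frac{3}{4} \approx 0.75$)
$r{\left(T \right)} = \frac{1}{16}$ ($r{\left(T \right)} = \left(\frac{3}{4} - 1\right)^{2} = \left(- \frac{1}{4}\right)^{2} = \frac{1}{16}$)
$\left(\frac{\left(-13\right) 17}{169} - \frac{24}{-94}\right) + 378 r{\left(\left(6 + 5\right) 2 \right)} = \left(\frac{\left(-13\right) 17}{169} - \frac{24}{-94}\right) + 378 \cdot \frac{1}{16} = \left(\left(-221\right) \frac{1}{169} - - \frac{12}{47}\right) + \frac{189}{8} = \left(- \frac{17}{13} + \frac{12}{47}\right) + \frac{189}{8} = - \frac{643}{611} + \frac{189}{8} = \frac{110335}{4888}$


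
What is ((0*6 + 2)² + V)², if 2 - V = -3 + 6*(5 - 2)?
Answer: 81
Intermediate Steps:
V = -13 (V = 2 - (-3 + 6*(5 - 2)) = 2 - (-3 + 6*3) = 2 - (-3 + 18) = 2 - 1*15 = 2 - 15 = -13)
((0*6 + 2)² + V)² = ((0*6 + 2)² - 13)² = ((0 + 2)² - 13)² = (2² - 13)² = (4 - 13)² = (-9)² = 81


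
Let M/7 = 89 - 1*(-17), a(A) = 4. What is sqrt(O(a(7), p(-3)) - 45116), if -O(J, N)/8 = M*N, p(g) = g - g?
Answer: 2*I*sqrt(11279) ≈ 212.41*I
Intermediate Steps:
p(g) = 0
M = 742 (M = 7*(89 - 1*(-17)) = 7*(89 + 17) = 7*106 = 742)
O(J, N) = -5936*N
sqrt(O(a(7), p(-3)) - 45116) = sqrt(-5936*0 - 45116) = sqrt(0 - 45116) = sqrt(-45116) = 2*I*sqrt(11279)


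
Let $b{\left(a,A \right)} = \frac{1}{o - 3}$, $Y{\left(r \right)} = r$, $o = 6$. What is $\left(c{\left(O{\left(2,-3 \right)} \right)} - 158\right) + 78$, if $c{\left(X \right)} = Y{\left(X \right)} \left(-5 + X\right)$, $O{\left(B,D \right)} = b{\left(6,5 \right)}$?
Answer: $- \frac{734}{9} \approx -81.556$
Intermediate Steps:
$b{\left(a,A \right)} = \frac{1}{3}$ ($b{\left(a,A \right)} = \frac{1}{6 - 3} = \frac{1}{3}$)
$O{\left(B,D \right)} = \frac{1}{3}$
$c{\left(X \right)} = X \left(-5 + X\right)$
$\left(c{\left(O{\left(2,-3 \right)} \right)} - 158\right) + 78 = \left(\frac{-5 + \frac{1}{3}}{3} - 158\right) + 78 = \left(\frac{1}{3} \left(- \frac{14}{3}\right) - 158\right) + 78 = \left(- \frac{14}{9} - 158\right) + 78 = - \frac{1436}{9} + 78 = - \frac{734}{9}$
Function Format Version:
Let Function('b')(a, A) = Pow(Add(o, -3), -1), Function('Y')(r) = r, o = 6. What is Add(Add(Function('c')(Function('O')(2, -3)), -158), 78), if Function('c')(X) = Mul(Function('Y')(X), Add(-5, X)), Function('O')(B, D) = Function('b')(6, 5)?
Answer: Rational(-734, 9) ≈ -81.556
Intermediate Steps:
Function('b')(a, A) = Rational(1, 3) (Function('b')(a, A) = Pow(Add(6, -3), -1) = Pow(3, -1) = Rational(1, 3))
Function('O')(B, D) = Rational(1, 3)
Function('c')(X) = Mul(X, Add(-5, X))
Add(Add(Function('c')(Function('O')(2, -3)), -158), 78) = Add(Add(Mul(Rational(1, 3), Add(-5, Rational(1, 3))), -158), 78) = Add(Add(Mul(Rational(1, 3), Rational(-14, 3)), -158), 78) = Add(Add(Rational(-14, 9), -158), 78) = Add(Rational(-1436, 9), 78) = Rational(-734, 9)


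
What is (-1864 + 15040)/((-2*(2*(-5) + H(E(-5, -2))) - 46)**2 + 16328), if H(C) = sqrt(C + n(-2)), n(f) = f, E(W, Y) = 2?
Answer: 1098/1417 ≈ 0.77488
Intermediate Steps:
H(C) = sqrt(-2 + C) (H(C) = sqrt(C - 2) = sqrt(-2 + C))
(-1864 + 15040)/((-2*(2*(-5) + H(E(-5, -2))) - 46)**2 + 16328) = (-1864 + 15040)/((-2*(2*(-5) + sqrt(-2 + 2)) - 46)**2 + 16328) = 13176/((-2*(-10 + sqrt(0)) - 46)**2 + 16328) = 13176/((-2*(-10 + 0) - 46)**2 + 16328) = 13176/((-2*(-10) - 46)**2 + 16328) = 13176/((20 - 46)**2 + 16328) = 13176/((-26)**2 + 16328) = 13176/(676 + 16328) = 13176/17004 = 13176*(1/17004) = 1098/1417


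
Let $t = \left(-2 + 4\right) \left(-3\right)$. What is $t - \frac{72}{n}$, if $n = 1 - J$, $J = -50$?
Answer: $- \frac{126}{17} \approx -7.4118$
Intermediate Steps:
$n = 51$ ($n = 1 - -50 = 1 + 50 = 51$)
$t = -6$ ($t = 2 \left(-3\right) = -6$)
$t - \frac{72}{n} = -6 - \frac{72}{51} = -6 - \frac{24}{17} = - \frac{126}{17}$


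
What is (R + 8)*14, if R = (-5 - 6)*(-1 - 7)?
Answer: 1344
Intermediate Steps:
R = 88 (R = -11*(-8) = 88)
(R + 8)*14 = (88 + 8)*14 = 96*14 = 1344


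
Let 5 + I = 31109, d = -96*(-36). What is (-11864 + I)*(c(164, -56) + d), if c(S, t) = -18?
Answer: 66147120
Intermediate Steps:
d = 3456
I = 31104 (I = -5 + 31109 = 31104)
(-11864 + I)*(c(164, -56) + d) = (-11864 + 31104)*(-18 + 3456) = 19240*3438 = 66147120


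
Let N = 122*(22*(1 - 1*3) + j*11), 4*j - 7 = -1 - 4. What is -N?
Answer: 4697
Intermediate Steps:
j = ½ (j = 7/4 + (-1 - 4)/4 = 7/4 + (¼)*(-5) = 7/4 - 5/4 = ½ ≈ 0.50000)
N = -4697 (N = 122*(22*(1 - 1*3) + (½)*11) = 122*(22*(1 - 3) + 11/2) = 122*(22*(-2) + 11/2) = 122*(-44 + 11/2) = 122*(-77/2) = -4697)
-N = -1*(-4697) = 4697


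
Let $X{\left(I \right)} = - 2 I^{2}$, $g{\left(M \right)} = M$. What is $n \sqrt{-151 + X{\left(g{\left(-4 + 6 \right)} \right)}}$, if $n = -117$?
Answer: $- 117 i \sqrt{159} \approx - 1475.3 i$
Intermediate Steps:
$n \sqrt{-151 + X{\left(g{\left(-4 + 6 \right)} \right)}} = - 117 \sqrt{-151 - 2 \left(-4 + 6\right)^{2}} = - 117 \sqrt{-151 - 2 \cdot 2^{2}} = - 117 \sqrt{-151 - 8} = - 117 \sqrt{-159} = - 117 i \sqrt{159}$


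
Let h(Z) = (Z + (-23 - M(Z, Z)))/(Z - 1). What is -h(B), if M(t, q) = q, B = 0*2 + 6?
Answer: 23/5 ≈ 4.6000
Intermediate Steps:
B = 6 (B = 0 + 6 = 6)
h(Z) = -23/(-1 + Z) (h(Z) = (Z + (-23 - Z))/(Z - 1) = -23/(-1 + Z))
-h(B) = -(-23)/(-1 + 6) = -(-23)/5 = -1*(-23/5) = 23/5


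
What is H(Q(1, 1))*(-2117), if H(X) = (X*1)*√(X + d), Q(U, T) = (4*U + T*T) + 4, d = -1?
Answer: -38106*√2 ≈ -53890.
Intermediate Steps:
Q(U, T) = 4 + T² + 4*U (Q(U, T) = (4*U + T²) + 4 = (T² + 4*U) + 4 = 4 + T² + 4*U)
H(X) = X*√(-1 + X) (H(X) = (X*1)*√(X - 1) = X*√(-1 + X))
H(Q(1, 1))*(-2117) = ((4 + 1² + 4*1)*√(-1 + (4 + 1² + 4*1)))*(-2117) = ((4 + 1 + 4)*√(-1 + (4 + 1 + 4)))*(-2117) = (9*√(-1 + 9))*(-2117) = (9*√8)*(-2117) = (9*(2*√2))*(-2117) = (18*√2)*(-2117) = -38106*√2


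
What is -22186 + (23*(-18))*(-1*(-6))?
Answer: -24670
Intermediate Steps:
-22186 + (23*(-18))*(-1*(-6)) = -22186 - 414*6 = -22186 - 2484 = -24670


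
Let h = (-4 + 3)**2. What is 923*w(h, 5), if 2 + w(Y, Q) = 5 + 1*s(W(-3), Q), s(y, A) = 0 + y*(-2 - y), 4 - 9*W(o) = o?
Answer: 62764/81 ≈ 774.86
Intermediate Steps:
W(o) = 4/9 - o/9
h = 1 (h = (-1)**2 = 1)
s(y, A) = y*(-2 - y)
w(Y, Q) = 68/81 (w(Y, Q) = -2 + (5 + 1*(-(4/9 - 1/9*(-3))*(2 + (4/9 - 1/9*(-3))))) = -2 + (5 + 1*(-(4/9 + 1/3)*(2 + (4/9 + 1/3)))) = -2 + (5 + 1*(-1*7/9*(2 + 7/9))) = -2 + (5 + 1*(-1*7/9*25/9)) = -2 + (5 + 1*(-175/81)) = -2 + (5 - 175/81) = -2 + 230/81 = 68/81)
923*w(h, 5) = 923*(68/81) = 62764/81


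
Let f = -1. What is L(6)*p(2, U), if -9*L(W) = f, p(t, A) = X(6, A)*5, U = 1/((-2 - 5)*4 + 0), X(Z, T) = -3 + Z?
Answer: 5/3 ≈ 1.6667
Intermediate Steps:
U = -1/28 (U = 1/(-7*4 + 0) = 1/(-28 + 0) = 1/(-28) = -1/28 ≈ -0.035714)
p(t, A) = 15 (p(t, A) = (-3 + 6)*5 = 3*5 = 15)
L(W) = ⅑ (L(W) = -⅑*(-1) = ⅑)
L(6)*p(2, U) = (⅑)*15 = 5/3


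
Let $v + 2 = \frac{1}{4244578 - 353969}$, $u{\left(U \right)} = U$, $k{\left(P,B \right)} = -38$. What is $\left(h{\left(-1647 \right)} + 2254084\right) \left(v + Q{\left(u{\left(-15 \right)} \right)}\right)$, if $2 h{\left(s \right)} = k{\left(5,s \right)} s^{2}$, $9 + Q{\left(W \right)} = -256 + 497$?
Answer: $- \frac{44102628686349577}{3890609} \approx -1.1336 \cdot 10^{10}$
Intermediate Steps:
$Q{\left(W \right)} = 232$ ($Q{\left(W \right)} = -9 + \left(-256 + 497\right) = -9 + 241 = 232$)
$v = - \frac{7781217}{3890609}$ ($v = -2 + \frac{1}{4244578 - 353969} = -2 + \frac{1}{3890609} = - \frac{7781217}{3890609} \approx -2.0$)
$h{\left(s \right)} = - 19 s^{2}$ ($h{\left(s \right)} = \frac{\left(-38\right) s^{2}}{2} = - 19 s^{2}$)
$\left(h{\left(-1647 \right)} + 2254084\right) \left(v + Q{\left(u{\left(-15 \right)} \right)}\right) = \left(- 19 \left(-1647\right)^{2} + 2254084\right) \left(- \frac{7781217}{3890609} + 232\right) = \left(\left(-19\right) 2712609 + 2254084\right) \frac{894840071}{3890609} = \left(-51539571 + 2254084\right) \frac{894840071}{3890609} = \left(-49285487\right) \frac{894840071}{3890609} = - \frac{44102628686349577}{3890609}$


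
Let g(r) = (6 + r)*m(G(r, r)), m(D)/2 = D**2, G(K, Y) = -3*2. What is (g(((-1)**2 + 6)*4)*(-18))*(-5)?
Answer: 220320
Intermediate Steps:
G(K, Y) = -6
m(D) = 2*D**2
g(r) = 432 + 72*r (g(r) = (6 + r)*(2*(-6)**2) = (6 + r)*(2*36) = (6 + r)*72 = 432 + 72*r)
(g(((-1)**2 + 6)*4)*(-18))*(-5) = ((432 + 72*(((-1)**2 + 6)*4))*(-18))*(-5) = ((432 + 72*((1 + 6)*4))*(-18))*(-5) = ((432 + 72*(7*4))*(-18))*(-5) = ((432 + 72*28)*(-18))*(-5) = ((432 + 2016)*(-18))*(-5) = (2448*(-18))*(-5) = -44064*(-5) = 220320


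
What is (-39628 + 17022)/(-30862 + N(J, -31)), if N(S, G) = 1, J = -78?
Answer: 178/243 ≈ 0.73251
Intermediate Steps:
(-39628 + 17022)/(-30862 + N(J, -31)) = (-39628 + 17022)/(-30862 + 1) = -22606/(-30861) = -22606*(-1/30861) = 178/243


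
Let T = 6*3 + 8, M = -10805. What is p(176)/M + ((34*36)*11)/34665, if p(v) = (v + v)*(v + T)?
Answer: -154622776/24970355 ≈ -6.1923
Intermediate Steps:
T = 26 (T = 18 + 8 = 26)
p(v) = 2*v*(26 + v) (p(v) = (v + v)*(v + 26) = (2*v)*(26 + v) = 2*v*(26 + v))
p(176)/M + ((34*36)*11)/34665 = (2*176*(26 + 176))/(-10805) + ((34*36)*11)/34665 = (2*176*202)*(-1/10805) + (1224*11)*(1/34665) = 71104*(-1/10805) + 13464*(1/34665) = -71104/10805 + 4488/11555 = -154622776/24970355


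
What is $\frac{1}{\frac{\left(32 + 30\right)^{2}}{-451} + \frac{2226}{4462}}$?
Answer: $- \frac{1006181}{8074001} \approx -0.12462$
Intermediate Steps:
$\frac{1}{\frac{\left(32 + 30\right)^{2}}{-451} + \frac{2226}{4462}} = \frac{1}{62^{2} \left(- \frac{1}{451}\right) + 2226 \cdot \frac{1}{4462}} = \frac{1}{3844 \left(- \frac{1}{451}\right) + \frac{1113}{2231}} = \frac{1}{- \frac{3844}{451} + \frac{1113}{2231}} = \frac{1}{- \frac{8074001}{1006181}} = - \frac{1006181}{8074001}$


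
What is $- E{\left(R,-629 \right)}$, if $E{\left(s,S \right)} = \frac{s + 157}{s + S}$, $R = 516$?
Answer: $\frac{673}{113} \approx 5.9557$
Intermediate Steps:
$E{\left(s,S \right)} = \frac{157 + s}{S + s}$
$- E{\left(R,-629 \right)} = - \frac{157 + 516}{-629 + 516} = - \frac{673}{-113} = - \frac{\left(-1\right) 673}{113} = \left(-1\right) \left(- \frac{673}{113}\right) = \frac{673}{113}$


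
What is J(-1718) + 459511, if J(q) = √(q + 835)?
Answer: 459511 + I*√883 ≈ 4.5951e+5 + 29.715*I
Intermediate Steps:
J(q) = √(835 + q)
J(-1718) + 459511 = √(835 - 1718) + 459511 = √(-883) + 459511 = I*√883 + 459511 = 459511 + I*√883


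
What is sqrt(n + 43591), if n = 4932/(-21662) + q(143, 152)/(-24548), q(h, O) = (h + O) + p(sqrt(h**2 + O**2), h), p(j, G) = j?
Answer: sqrt(2134010694963597965 - 1994279537*sqrt(43553))/6996826 ≈ 208.78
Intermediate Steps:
q(h, O) = O + h + sqrt(O**2 + h**2) (q(h, O) = (h + O) + sqrt(h**2 + O**2) = (O + h) + sqrt(O**2 + h**2) = O + h + sqrt(O**2 + h**2))
n = -63730513/265879388 - sqrt(43553)/24548 (n = 4932/(-21662) + (152 + 143 + sqrt(152**2 + 143**2))/(-24548) = 4932*(-1/21662) + (152 + 143 + sqrt(23104 + 20449))*(-1/24548) = -2466/10831 + (152 + 143 + sqrt(43553))*(-1/24548) = -2466/10831 + (295 + sqrt(43553))*(-1/24548) = -2466/10831 + (-295/24548 - sqrt(43553)/24548) = -63730513/265879388 - sqrt(43553)/24548 ≈ -0.24820)
sqrt(n + 43591) = sqrt((-63730513/265879388 - sqrt(43553)/24548) + 43591) = sqrt(11589884671795/265879388 - sqrt(43553)/24548)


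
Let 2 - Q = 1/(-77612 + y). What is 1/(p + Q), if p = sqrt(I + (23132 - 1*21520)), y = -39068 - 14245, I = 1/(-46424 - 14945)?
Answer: -2103903741437575/1691532098907442706 + 17141355625*sqrt(6071040446163)/1691532098907442706 ≈ 0.023725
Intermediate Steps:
I = -1/61369 (I = 1/(-61369) = -1/61369 ≈ -1.6295e-5)
y = -53313
p = sqrt(6071040446163)/61369 (p = sqrt(-1/61369 + (23132 - 1*21520)) = sqrt(-1/61369 + (23132 - 21520)) = sqrt(-1/61369 + 1612) = sqrt(98926827/61369) = sqrt(6071040446163)/61369 ≈ 40.150)
Q = 261851/130925 (Q = 2 - 1/(-77612 - 53313) = 2 - 1/(-130925) = 2 - 1*(-1/130925) = 2 + 1/130925 = 261851/130925 ≈ 2.0000)
1/(p + Q) = 1/(sqrt(6071040446163)/61369 + 261851/130925) = 1/(261851/130925 + sqrt(6071040446163)/61369)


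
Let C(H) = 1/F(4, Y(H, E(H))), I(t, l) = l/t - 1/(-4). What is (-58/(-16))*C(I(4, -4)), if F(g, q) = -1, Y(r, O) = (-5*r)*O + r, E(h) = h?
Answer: -29/8 ≈ -3.6250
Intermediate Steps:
I(t, l) = ¼ + l/t (I(t, l) = l/t - 1*(-¼) = l/t + ¼ = ¼ + l/t)
Y(r, O) = r - 5*O*r (Y(r, O) = -5*O*r + r = r - 5*O*r)
C(H) = -1 (C(H) = 1/(-1) = -1)
(-58/(-16))*C(I(4, -4)) = -58/(-16)*(-1) = -58*(-1/16)*(-1) = (29/8)*(-1) = -29/8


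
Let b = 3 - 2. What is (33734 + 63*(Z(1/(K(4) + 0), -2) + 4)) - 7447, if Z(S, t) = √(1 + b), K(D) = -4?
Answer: 26539 + 63*√2 ≈ 26628.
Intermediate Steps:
b = 1
Z(S, t) = √2 (Z(S, t) = √(1 + 1) = √2)
(33734 + 63*(Z(1/(K(4) + 0), -2) + 4)) - 7447 = (33734 + 63*(√2 + 4)) - 7447 = (33734 + 63*(4 + √2)) - 7447 = (33734 + (252 + 63*√2)) - 7447 = (33986 + 63*√2) - 7447 = 26539 + 63*√2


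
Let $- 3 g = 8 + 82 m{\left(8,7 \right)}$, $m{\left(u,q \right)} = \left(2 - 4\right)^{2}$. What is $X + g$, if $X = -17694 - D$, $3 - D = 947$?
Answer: $-16862$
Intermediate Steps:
$D = -944$ ($D = 3 - 947 = -944$)
$X = -16750$ ($X = -17694 - -944 = -17694 + 944 = -16750$)
$m{\left(u,q \right)} = 4$ ($m{\left(u,q \right)} = \left(-2\right)^{2} = 4$)
$g = -112$ ($g = - \frac{8 + 82 \cdot 4}{3} = - \frac{8 + 328}{3} = \left(- \frac{1}{3}\right) 336 = -112$)
$X + g = -16750 - 112 = -16862$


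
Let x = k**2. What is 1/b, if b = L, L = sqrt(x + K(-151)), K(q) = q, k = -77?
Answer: sqrt(642)/1926 ≈ 0.013156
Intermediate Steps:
x = 5929 (x = (-77)**2 = 5929)
L = 3*sqrt(642) (L = sqrt(5929 - 151) = sqrt(5778) = 3*sqrt(642) ≈ 76.013)
b = 3*sqrt(642) ≈ 76.013
1/b = 1/(3*sqrt(642)) = sqrt(642)/1926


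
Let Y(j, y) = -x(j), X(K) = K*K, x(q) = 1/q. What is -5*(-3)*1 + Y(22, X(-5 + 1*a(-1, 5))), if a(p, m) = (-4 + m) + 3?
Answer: 329/22 ≈ 14.955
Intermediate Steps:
a(p, m) = -1 + m
x(q) = 1/q
X(K) = K²
Y(j, y) = -1/j
-5*(-3)*1 + Y(22, X(-5 + 1*a(-1, 5))) = -5*(-3)*1 - 1/22 = 15*1 - 1*1/22 = 15 - 1/22 = 329/22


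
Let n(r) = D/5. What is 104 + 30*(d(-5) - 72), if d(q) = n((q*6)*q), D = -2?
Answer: -2068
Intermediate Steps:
n(r) = -⅖ (n(r) = -2/5 = -2*⅕ = -⅖)
d(q) = -⅖
104 + 30*(d(-5) - 72) = 104 + 30*(-⅖ - 72) = 104 + 30*(-362/5) = 104 - 2172 = -2068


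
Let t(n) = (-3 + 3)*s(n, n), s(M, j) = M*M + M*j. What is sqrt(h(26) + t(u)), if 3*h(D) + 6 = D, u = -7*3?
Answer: 2*sqrt(15)/3 ≈ 2.5820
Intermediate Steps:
u = -21
h(D) = -2 + D/3
s(M, j) = M**2 + M*j
t(n) = 0 (t(n) = (-3 + 3)*(n*(n + n)) = 0*(n*(2*n)) = 0*(2*n**2) = 0)
sqrt(h(26) + t(u)) = sqrt((-2 + (1/3)*26) + 0) = sqrt((-2 + 26/3) + 0) = sqrt(20/3 + 0) = sqrt(20/3) = 2*sqrt(15)/3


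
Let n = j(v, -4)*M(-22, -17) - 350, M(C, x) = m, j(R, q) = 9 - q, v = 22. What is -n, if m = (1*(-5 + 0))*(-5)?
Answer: 25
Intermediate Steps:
m = 25 (m = (1*(-5))*(-5) = -5*(-5) = 25)
M(C, x) = 25
n = -25 (n = (9 - 1*(-4))*25 - 350 = (9 + 4)*25 - 350 = 13*25 - 350 = 325 - 350 = -25)
-n = -1*(-25) = 25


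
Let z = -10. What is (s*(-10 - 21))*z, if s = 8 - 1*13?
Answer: -1550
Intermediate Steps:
s = -5 (s = 8 - 13 = -5)
(s*(-10 - 21))*z = -5*(-10 - 21)*(-10) = -5*(-31)*(-10) = 155*(-10) = -1550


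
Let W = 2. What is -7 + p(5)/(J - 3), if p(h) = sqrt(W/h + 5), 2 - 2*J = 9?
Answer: -7 - 6*sqrt(15)/65 ≈ -7.3575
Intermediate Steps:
J = -7/2 (J = 1 - 1/2*9 = 1 - 9/2 = -7/2 ≈ -3.5000)
p(h) = sqrt(5 + 2/h) (p(h) = sqrt(2/h + 5) = sqrt(5 + 2/h))
-7 + p(5)/(J - 3) = -7 + sqrt(5 + 2/5)/(-7/2 - 3) = -7 + sqrt(5 + 2*(1/5))/(-13/2) = -7 - 2*sqrt(5 + 2/5)/13 = -7 - 6*sqrt(15)/65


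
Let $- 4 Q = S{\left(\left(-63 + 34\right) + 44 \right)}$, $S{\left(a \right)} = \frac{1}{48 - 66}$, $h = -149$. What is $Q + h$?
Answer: $- \frac{10727}{72} \approx -148.99$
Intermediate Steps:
$S{\left(a \right)} = - \frac{1}{18}$ ($S{\left(a \right)} = \frac{1}{-18} = - \frac{1}{18}$)
$Q = \frac{1}{72}$ ($Q = \left(- \frac{1}{4}\right) \left(- \frac{1}{18}\right) = \frac{1}{72} \approx 0.013889$)
$Q + h = \frac{1}{72} - 149 = - \frac{10727}{72}$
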